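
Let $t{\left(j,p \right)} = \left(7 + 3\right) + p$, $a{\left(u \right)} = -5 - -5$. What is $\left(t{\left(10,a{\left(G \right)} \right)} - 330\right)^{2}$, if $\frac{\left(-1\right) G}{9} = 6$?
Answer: $102400$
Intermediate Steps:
$G = -54$ ($G = \left(-9\right) 6 = -54$)
$a{\left(u \right)} = 0$ ($a{\left(u \right)} = -5 + 5 = 0$)
$t{\left(j,p \right)} = 10 + p$
$\left(t{\left(10,a{\left(G \right)} \right)} - 330\right)^{2} = \left(\left(10 + 0\right) - 330\right)^{2} = \left(10 - 330\right)^{2} = \left(-320\right)^{2} = 102400$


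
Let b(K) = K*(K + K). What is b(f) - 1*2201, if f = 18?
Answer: -1553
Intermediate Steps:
b(K) = 2*K**2 (b(K) = K*(2*K) = 2*K**2)
b(f) - 1*2201 = 2*18**2 - 1*2201 = 2*324 - 2201 = 648 - 2201 = -1553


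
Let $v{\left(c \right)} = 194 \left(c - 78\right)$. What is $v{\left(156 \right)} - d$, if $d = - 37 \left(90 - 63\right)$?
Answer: $16131$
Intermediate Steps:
$v{\left(c \right)} = -15132 + 194 c$ ($v{\left(c \right)} = 194 \left(-78 + c\right) = -15132 + 194 c$)
$d = -999$ ($d = \left(-37\right) 27 = -999$)
$v{\left(156 \right)} - d = \left(-15132 + 194 \cdot 156\right) - -999 = \left(-15132 + 30264\right) + 999 = 15132 + 999 = 16131$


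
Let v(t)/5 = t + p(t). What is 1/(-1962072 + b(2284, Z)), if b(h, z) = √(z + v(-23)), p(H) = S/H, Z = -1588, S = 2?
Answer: -6446808/12649101471773 - I*√901117/88543710302411 ≈ -5.0967e-7 - 1.0721e-11*I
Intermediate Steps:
p(H) = 2/H
v(t) = 5*t + 10/t (v(t) = 5*(t + 2/t) = 5*t + 10/t)
b(h, z) = √(-2655/23 + z) (b(h, z) = √(z + (5*(-23) + 10/(-23))) = √(z + (-115 + 10*(-1/23))) = √(z + (-115 - 10/23)) = √(z - 2655/23) = √(-2655/23 + z))
1/(-1962072 + b(2284, Z)) = 1/(-1962072 + √(-61065 + 529*(-1588))/23) = 1/(-1962072 + √(-61065 - 840052)/23) = 1/(-1962072 + √(-901117)/23) = 1/(-1962072 + (I*√901117)/23) = 1/(-1962072 + I*√901117/23)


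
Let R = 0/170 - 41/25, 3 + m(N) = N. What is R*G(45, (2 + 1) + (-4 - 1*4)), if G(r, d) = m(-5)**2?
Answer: -2624/25 ≈ -104.96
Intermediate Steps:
m(N) = -3 + N
R = -41/25 (R = 0*(1/170) - 41*1/25 = 0 - 41/25 = -41/25 ≈ -1.6400)
G(r, d) = 64 (G(r, d) = (-3 - 5)**2 = (-8)**2 = 64)
R*G(45, (2 + 1) + (-4 - 1*4)) = -41/25*64 = -2624/25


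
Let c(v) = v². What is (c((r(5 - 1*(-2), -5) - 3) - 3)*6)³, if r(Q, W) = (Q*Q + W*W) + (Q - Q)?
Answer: 21355376246784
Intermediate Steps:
r(Q, W) = Q² + W² (r(Q, W) = (Q² + W²) + 0 = Q² + W²)
(c((r(5 - 1*(-2), -5) - 3) - 3)*6)³ = (((((5 - 1*(-2))² + (-5)²) - 3) - 3)²*6)³ = (((((5 + 2)² + 25) - 3) - 3)²*6)³ = ((((7² + 25) - 3) - 3)²*6)³ = ((((49 + 25) - 3) - 3)²*6)³ = (((74 - 3) - 3)²*6)³ = ((71 - 3)²*6)³ = (68²*6)³ = (4624*6)³ = 27744³ = 21355376246784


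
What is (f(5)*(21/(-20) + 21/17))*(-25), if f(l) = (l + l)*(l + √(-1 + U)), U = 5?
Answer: -11025/34 ≈ -324.26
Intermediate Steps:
f(l) = 2*l*(2 + l) (f(l) = (l + l)*(l + √(-1 + 5)) = (2*l)*(l + √4) = (2*l)*(l + 2) = (2*l)*(2 + l) = 2*l*(2 + l))
(f(5)*(21/(-20) + 21/17))*(-25) = ((2*5*(2 + 5))*(21/(-20) + 21/17))*(-25) = ((2*5*7)*(21*(-1/20) + 21*(1/17)))*(-25) = (70*(-21/20 + 21/17))*(-25) = (70*(63/340))*(-25) = (441/34)*(-25) = -11025/34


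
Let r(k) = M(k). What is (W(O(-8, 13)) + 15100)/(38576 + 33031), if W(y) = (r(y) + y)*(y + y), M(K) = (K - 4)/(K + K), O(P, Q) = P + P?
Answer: 15592/71607 ≈ 0.21774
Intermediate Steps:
O(P, Q) = 2*P
M(K) = (-4 + K)/(2*K) (M(K) = (-4 + K)/((2*K)) = (-4 + K)*(1/(2*K)) = (-4 + K)/(2*K))
r(k) = (-4 + k)/(2*k)
W(y) = 2*y*(y + (-4 + y)/(2*y)) (W(y) = ((-4 + y)/(2*y) + y)*(y + y) = (y + (-4 + y)/(2*y))*(2*y) = 2*y*(y + (-4 + y)/(2*y)))
(W(O(-8, 13)) + 15100)/(38576 + 33031) = ((-4 + 2*(-8) + 2*(2*(-8))²) + 15100)/(38576 + 33031) = ((-4 - 16 + 2*(-16)²) + 15100)/71607 = ((-4 - 16 + 2*256) + 15100)*(1/71607) = ((-4 - 16 + 512) + 15100)*(1/71607) = (492 + 15100)*(1/71607) = 15592*(1/71607) = 15592/71607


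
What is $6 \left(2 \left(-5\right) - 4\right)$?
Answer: $-84$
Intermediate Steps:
$6 \left(2 \left(-5\right) - 4\right) = 6 \left(-10 - 4\right) = 6 \left(-14\right) = -84$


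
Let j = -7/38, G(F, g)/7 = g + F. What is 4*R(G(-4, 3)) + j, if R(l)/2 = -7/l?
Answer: 297/38 ≈ 7.8158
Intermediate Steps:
G(F, g) = 7*F + 7*g (G(F, g) = 7*(g + F) = 7*(F + g) = 7*F + 7*g)
j = -7/38 (j = -7*1/38 = -7/38 ≈ -0.18421)
R(l) = -14/l (R(l) = 2*(-7/l) = -14/l)
4*R(G(-4, 3)) + j = 4*(-14/(7*(-4) + 7*3)) - 7/38 = 4*(-14/(-28 + 21)) - 7/38 = 4*(-14/(-7)) - 7/38 = 4*(-14*(-1/7)) - 7/38 = 4*2 - 7/38 = 8 - 7/38 = 297/38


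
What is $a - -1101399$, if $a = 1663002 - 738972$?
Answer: $2025429$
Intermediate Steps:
$a = 924030$ ($a = 1663002 - 738972 = 924030$)
$a - -1101399 = 924030 - -1101399 = 924030 + 1101399 = 2025429$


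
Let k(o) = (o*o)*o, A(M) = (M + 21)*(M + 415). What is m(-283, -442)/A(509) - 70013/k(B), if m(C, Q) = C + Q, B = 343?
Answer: -1815518041/564627669144 ≈ -0.0032154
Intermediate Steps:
A(M) = (21 + M)*(415 + M)
k(o) = o³ (k(o) = o²*o = o³)
m(-283, -442)/A(509) - 70013/k(B) = (-283 - 442)/(8715 + 509² + 436*509) - 70013/(343³) = -725/(8715 + 259081 + 221924) - 70013/40353607 = -725/489720 - 70013*1/40353607 = -725*1/489720 - 70013/40353607 = -145/97944 - 70013/40353607 = -1815518041/564627669144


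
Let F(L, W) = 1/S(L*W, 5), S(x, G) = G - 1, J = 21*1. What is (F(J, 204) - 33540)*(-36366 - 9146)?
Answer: 1526461102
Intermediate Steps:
J = 21
S(x, G) = -1 + G
F(L, W) = ¼ (F(L, W) = 1/(-1 + 5) = 1/4 = ¼)
(F(J, 204) - 33540)*(-36366 - 9146) = (¼ - 33540)*(-36366 - 9146) = -134159/4*(-45512) = 1526461102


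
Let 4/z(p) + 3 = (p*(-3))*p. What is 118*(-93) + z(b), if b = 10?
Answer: -3325126/303 ≈ -10974.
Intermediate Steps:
z(p) = 4/(-3 - 3*p²) (z(p) = 4/(-3 + (p*(-3))*p) = 4/(-3 + (-3*p)*p) = 4/(-3 - 3*p²))
118*(-93) + z(b) = 118*(-93) - 4/(3 + 3*10²) = -10974 - 4/(3 + 3*100) = -10974 - 4/(3 + 300) = -10974 - 4/303 = -3325126/303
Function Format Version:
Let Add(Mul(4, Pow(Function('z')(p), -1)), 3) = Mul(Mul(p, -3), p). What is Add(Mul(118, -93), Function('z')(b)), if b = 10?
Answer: Rational(-3325126, 303) ≈ -10974.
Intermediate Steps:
Function('z')(p) = Mul(4, Pow(Add(-3, Mul(-3, Pow(p, 2))), -1)) (Function('z')(p) = Mul(4, Pow(Add(-3, Mul(Mul(p, -3), p)), -1)) = Mul(4, Pow(Add(-3, Mul(Mul(-3, p), p)), -1)) = Mul(4, Pow(Add(-3, Mul(-3, Pow(p, 2))), -1)))
Add(Mul(118, -93), Function('z')(b)) = Add(Mul(118, -93), Mul(-4, Pow(Add(3, Mul(3, Pow(10, 2))), -1))) = Add(-10974, Mul(-4, Pow(Add(3, Mul(3, 100)), -1))) = Add(-10974, Mul(-4, Pow(Add(3, 300), -1))) = Add(-10974, Mul(-4, Pow(303, -1))) = Add(-10974, Mul(-4, Rational(1, 303))) = Add(-10974, Rational(-4, 303)) = Rational(-3325126, 303)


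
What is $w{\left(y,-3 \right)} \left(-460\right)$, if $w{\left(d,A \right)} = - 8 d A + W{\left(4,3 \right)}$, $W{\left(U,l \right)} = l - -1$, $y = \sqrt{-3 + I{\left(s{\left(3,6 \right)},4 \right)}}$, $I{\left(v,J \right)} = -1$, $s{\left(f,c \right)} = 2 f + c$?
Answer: $-1840 - 22080 i \approx -1840.0 - 22080.0 i$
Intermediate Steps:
$s{\left(f,c \right)} = c + 2 f$
$y = 2 i$ ($y = \sqrt{-3 - 1} = \sqrt{-4} = 2 i \approx 2.0 i$)
$W{\left(U,l \right)} = 1 + l$ ($W{\left(U,l \right)} = l + 1 = 1 + l$)
$w{\left(d,A \right)} = 4 - 8 A d$ ($w{\left(d,A \right)} = - 8 d A + \left(1 + 3\right) = - 8 A d + 4 = 4 - 8 A d$)
$w{\left(y,-3 \right)} \left(-460\right) = \left(4 - - 24 \cdot 2 i\right) \left(-460\right) = \left(4 + 48 i\right) \left(-460\right) = -1840 - 22080 i$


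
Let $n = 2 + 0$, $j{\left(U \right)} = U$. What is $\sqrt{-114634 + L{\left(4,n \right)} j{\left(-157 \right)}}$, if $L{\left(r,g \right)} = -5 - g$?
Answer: $87 i \sqrt{15} \approx 336.95 i$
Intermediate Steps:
$n = 2$
$\sqrt{-114634 + L{\left(4,n \right)} j{\left(-157 \right)}} = \sqrt{-114634 + \left(-5 - 2\right) \left(-157\right)} = \sqrt{-114634 - -1099} = \sqrt{-114634 + 1099} = \sqrt{-113535} = 87 i \sqrt{15}$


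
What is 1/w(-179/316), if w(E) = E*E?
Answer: 99856/32041 ≈ 3.1165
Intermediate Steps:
w(E) = E**2
1/w(-179/316) = 1/((-179/316)**2) = 1/(32041/99856) = 99856/32041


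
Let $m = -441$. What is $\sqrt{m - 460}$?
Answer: $i \sqrt{901} \approx 30.017 i$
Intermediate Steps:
$\sqrt{m - 460} = \sqrt{-441 - 460} = \sqrt{-901} = i \sqrt{901}$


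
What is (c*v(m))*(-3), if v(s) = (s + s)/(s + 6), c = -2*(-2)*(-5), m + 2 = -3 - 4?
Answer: 360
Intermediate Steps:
m = -9 (m = -2 + (-3 - 4) = -2 - 7 = -9)
c = -20 (c = 4*(-5) = -20)
v(s) = 2*s/(6 + s) (v(s) = (2*s)/(6 + s) = 2*s/(6 + s))
(c*v(m))*(-3) = -40*(-9)/(6 - 9)*(-3) = -40*(-9)/(-3)*(-3) = -40*(-9)*(-1)/3*(-3) = -20*6*(-3) = -120*(-3) = 360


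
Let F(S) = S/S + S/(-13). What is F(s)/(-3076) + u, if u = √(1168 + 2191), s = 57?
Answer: 11/9997 + √3359 ≈ 57.958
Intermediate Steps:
F(S) = 1 - S/13 (F(S) = 1 + S*(-1/13) = 1 - S/13)
u = √3359 ≈ 57.957
F(s)/(-3076) + u = (1 - 1/13*57)/(-3076) + √3359 = (1 - 57/13)*(-1/3076) + √3359 = -44/13*(-1/3076) + √3359 = 11/9997 + √3359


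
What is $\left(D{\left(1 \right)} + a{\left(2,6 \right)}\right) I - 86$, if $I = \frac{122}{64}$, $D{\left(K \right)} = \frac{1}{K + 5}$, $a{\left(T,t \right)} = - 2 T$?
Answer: $- \frac{17915}{192} \approx -93.307$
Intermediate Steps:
$D{\left(K \right)} = \frac{1}{5 + K}$
$I = \frac{61}{32}$ ($I = 122 \cdot \frac{1}{64} = \frac{61}{32} \approx 1.9063$)
$\left(D{\left(1 \right)} + a{\left(2,6 \right)}\right) I - 86 = \left(\frac{1}{5 + 1} - 4\right) \frac{61}{32} - 86 = \left(\frac{1}{6} - 4\right) \frac{61}{32} - 86 = \left(- \frac{23}{6}\right) \frac{61}{32} - 86 = - \frac{1403}{192} - 86 = - \frac{17915}{192}$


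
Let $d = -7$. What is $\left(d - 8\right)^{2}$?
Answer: $225$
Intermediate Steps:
$\left(d - 8\right)^{2} = \left(-7 - 8\right)^{2} = \left(-15\right)^{2} = 225$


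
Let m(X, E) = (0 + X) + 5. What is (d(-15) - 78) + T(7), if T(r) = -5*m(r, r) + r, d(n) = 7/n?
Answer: -1972/15 ≈ -131.47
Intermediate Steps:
m(X, E) = 5 + X (m(X, E) = X + 5 = 5 + X)
T(r) = -25 - 4*r (T(r) = -5*(5 + r) + r = (-25 - 5*r) + r = -25 - 4*r)
(d(-15) - 78) + T(7) = (7/(-15) - 78) + (-25 - 4*7) = (7*(-1/15) - 78) + (-25 - 28) = (-7/15 - 78) - 53 = -1177/15 - 53 = -1972/15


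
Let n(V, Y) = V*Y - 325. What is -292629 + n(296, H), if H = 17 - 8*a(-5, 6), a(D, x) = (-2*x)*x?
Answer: -117426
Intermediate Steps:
a(D, x) = -2*x²
H = 593 (H = 17 - (-16)*6² = 17 - (-16)*36 = 17 - 8*(-72) = 17 + 576 = 593)
n(V, Y) = -325 + V*Y
-292629 + n(296, H) = -292629 + (-325 + 296*593) = -292629 + (-325 + 175528) = -292629 + 175203 = -117426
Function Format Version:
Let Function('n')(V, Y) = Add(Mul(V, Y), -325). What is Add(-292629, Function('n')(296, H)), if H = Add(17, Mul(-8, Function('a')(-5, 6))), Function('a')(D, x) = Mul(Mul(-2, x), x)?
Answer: -117426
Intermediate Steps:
Function('a')(D, x) = Mul(-2, Pow(x, 2))
H = 593 (H = Add(17, Mul(-8, Mul(-2, Pow(6, 2)))) = Add(17, Mul(-8, Mul(-2, 36))) = Add(17, Mul(-8, -72)) = Add(17, 576) = 593)
Function('n')(V, Y) = Add(-325, Mul(V, Y))
Add(-292629, Function('n')(296, H)) = Add(-292629, Add(-325, Mul(296, 593))) = Add(-292629, Add(-325, 175528)) = Add(-292629, 175203) = -117426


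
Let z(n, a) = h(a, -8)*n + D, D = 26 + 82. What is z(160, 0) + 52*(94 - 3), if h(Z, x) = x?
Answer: 3560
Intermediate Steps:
D = 108
z(n, a) = 108 - 8*n (z(n, a) = -8*n + 108 = 108 - 8*n)
z(160, 0) + 52*(94 - 3) = (108 - 8*160) + 52*(94 - 3) = (108 - 1280) + 52*91 = -1172 + 4732 = 3560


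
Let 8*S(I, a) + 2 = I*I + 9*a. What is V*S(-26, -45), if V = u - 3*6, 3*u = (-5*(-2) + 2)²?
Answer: 4035/4 ≈ 1008.8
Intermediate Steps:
S(I, a) = -¼ + I²/8 + 9*a/8 (S(I, a) = -¼ + (I*I + 9*a)/8 = -¼ + (I² + 9*a)/8 = -¼ + (I²/8 + 9*a/8) = -¼ + I²/8 + 9*a/8)
u = 48 (u = (-5*(-2) + 2)²/3 = (10 + 2)²/3 = (⅓)*12² = (⅓)*144 = 48)
V = 30 (V = 48 - 3*6 = 48 - 18 = 30)
V*S(-26, -45) = 30*(-¼ + (⅛)*(-26)² + (9/8)*(-45)) = 30*(-¼ + (⅛)*676 - 405/8) = 30*(-¼ + 169/2 - 405/8) = 30*(269/8) = 4035/4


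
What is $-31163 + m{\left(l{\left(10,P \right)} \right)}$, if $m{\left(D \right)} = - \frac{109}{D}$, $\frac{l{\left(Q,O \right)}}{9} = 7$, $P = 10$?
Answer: $- \frac{1963378}{63} \approx -31165.0$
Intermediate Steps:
$l{\left(Q,O \right)} = 63$ ($l{\left(Q,O \right)} = 9 \cdot 7 = 63$)
$-31163 + m{\left(l{\left(10,P \right)} \right)} = -31163 - \frac{109}{63} = - \frac{1963378}{63}$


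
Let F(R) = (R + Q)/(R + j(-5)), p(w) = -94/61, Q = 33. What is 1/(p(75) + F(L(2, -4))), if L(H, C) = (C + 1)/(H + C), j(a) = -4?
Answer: -305/4679 ≈ -0.065185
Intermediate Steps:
p(w) = -94/61 (p(w) = -94*1/61 = -94/61)
L(H, C) = (1 + C)/(C + H)
F(R) = (33 + R)/(-4 + R) (F(R) = (R + 33)/(R - 4) = (33 + R)/(-4 + R))
1/(p(75) + F(L(2, -4))) = 1/(-94/61 + (33 + (1 - 4)/(-4 + 2))/(-4 + (1 - 4)/(-4 + 2))) = 1/(-94/61 + (33 - 3/(-2))/(-4 - 3/(-2))) = 1/(-94/61 + (33 - ½*(-3))/(-4 - ½*(-3))) = 1/(-94/61 + (33 + 3/2)/(-4 + 3/2)) = 1/(-94/61 + (69/2)/(-5/2)) = 1/(-94/61 - ⅖*69/2) = 1/(-94/61 - 69/5) = 1/(-4679/305) = -305/4679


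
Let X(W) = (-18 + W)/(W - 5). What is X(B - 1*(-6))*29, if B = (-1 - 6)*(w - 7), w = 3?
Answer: 16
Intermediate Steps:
B = 28 (B = (-1 - 6)*(3 - 7) = -7*(-4) = 28)
X(W) = (-18 + W)/(-5 + W)
X(B - 1*(-6))*29 = ((-18 + (28 - 1*(-6)))/(-5 + (28 - 1*(-6))))*29 = ((-18 + (28 + 6))/(-5 + (28 + 6)))*29 = ((-18 + 34)/(-5 + 34))*29 = (16/29)*29 = 16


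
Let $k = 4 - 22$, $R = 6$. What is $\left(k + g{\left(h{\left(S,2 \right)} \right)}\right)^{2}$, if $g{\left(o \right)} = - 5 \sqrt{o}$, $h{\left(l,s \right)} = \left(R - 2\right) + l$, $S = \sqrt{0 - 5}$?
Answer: $\left(18 + 5 \sqrt{4 + i \sqrt{5}}\right)^{2} \approx 796.88 + 153.05 i$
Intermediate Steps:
$S = i \sqrt{5}$ ($S = \sqrt{-5} = i \sqrt{5} \approx 2.2361 i$)
$h{\left(l,s \right)} = 4 + l$ ($h{\left(l,s \right)} = \left(6 - 2\right) + l = 4 + l$)
$k = -18$
$\left(k + g{\left(h{\left(S,2 \right)} \right)}\right)^{2} = \left(-18 - 5 \sqrt{4 + i \sqrt{5}}\right)^{2}$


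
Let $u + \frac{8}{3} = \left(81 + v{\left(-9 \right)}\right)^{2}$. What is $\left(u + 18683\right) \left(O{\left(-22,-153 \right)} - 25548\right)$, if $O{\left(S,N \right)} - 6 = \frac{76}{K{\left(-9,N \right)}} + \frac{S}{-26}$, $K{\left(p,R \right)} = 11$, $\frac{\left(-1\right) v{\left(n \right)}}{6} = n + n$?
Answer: $- \frac{595922595988}{429} \approx -1.3891 \cdot 10^{9}$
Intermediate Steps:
$v{\left(n \right)} = - 12 n$ ($v{\left(n \right)} = - 6 \left(n + n\right) = - 6 \cdot 2 n = - 12 n$)
$u = \frac{107155}{3}$ ($u = - \frac{8}{3} + \left(81 - -108\right)^{2} = - \frac{8}{3} + \left(81 + 108\right)^{2} = - \frac{8}{3} + 189^{2} = - \frac{8}{3} + 35721 = \frac{107155}{3} \approx 35718.0$)
$O{\left(S,N \right)} = \frac{142}{11} - \frac{S}{26}$ ($O{\left(S,N \right)} = 6 + \left(\frac{76}{11} + \frac{S}{-26}\right) = 6 + \left(76 \cdot \frac{1}{11} + S \left(- \frac{1}{26}\right)\right) = 6 - \left(- \frac{76}{11} + \frac{S}{26}\right) = \frac{142}{11} - \frac{S}{26}$)
$\left(u + 18683\right) \left(O{\left(-22,-153 \right)} - 25548\right) = \left(\frac{107155}{3} + 18683\right) \left(\left(\frac{142}{11} - - \frac{11}{13}\right) - 25548\right) = \frac{163204 \left(\left(\frac{142}{11} + \frac{11}{13}\right) - 25548\right)}{3} = \frac{163204 \left(\frac{1967}{143} - 25548\right)}{3} = \frac{163204}{3} \left(- \frac{3651397}{143}\right) = - \frac{595922595988}{429}$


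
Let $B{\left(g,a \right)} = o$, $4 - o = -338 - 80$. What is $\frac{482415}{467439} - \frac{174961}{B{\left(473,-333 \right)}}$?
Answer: $- \frac{27193338583}{65753086} \approx -413.57$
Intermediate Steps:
$o = 422$ ($o = 4 - \left(-338 - 80\right) = 4 - -418 = 4 + 418 = 422$)
$B{\left(g,a \right)} = 422$
$\frac{482415}{467439} - \frac{174961}{B{\left(473,-333 \right)}} = \frac{482415}{467439} - \frac{174961}{422} = 482415 \cdot \frac{1}{467439} - \frac{174961}{422} = \frac{160805}{155813} - \frac{174961}{422} = - \frac{27193338583}{65753086}$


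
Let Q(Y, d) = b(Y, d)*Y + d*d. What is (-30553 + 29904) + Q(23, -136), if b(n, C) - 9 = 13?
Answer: 18353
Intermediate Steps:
b(n, C) = 22 (b(n, C) = 9 + 13 = 22)
Q(Y, d) = d**2 + 22*Y (Q(Y, d) = 22*Y + d*d = 22*Y + d**2 = d**2 + 22*Y)
(-30553 + 29904) + Q(23, -136) = (-30553 + 29904) + ((-136)**2 + 22*23) = -649 + (18496 + 506) = -649 + 19002 = 18353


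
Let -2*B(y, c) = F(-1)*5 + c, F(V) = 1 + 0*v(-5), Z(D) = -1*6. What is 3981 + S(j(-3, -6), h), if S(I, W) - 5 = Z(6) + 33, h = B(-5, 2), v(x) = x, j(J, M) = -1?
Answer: 4013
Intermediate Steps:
Z(D) = -6
F(V) = 1 (F(V) = 1 + 0*(-5) = 1 + 0 = 1)
B(y, c) = -5/2 - c/2 (B(y, c) = -(1*5 + c)/2 = -(5 + c)/2 = -5/2 - c/2)
h = -7/2 (h = -5/2 - 1/2*2 = -5/2 - 1 = -7/2 ≈ -3.5000)
S(I, W) = 32 (S(I, W) = 5 + (-6 + 33) = 5 + 27 = 32)
3981 + S(j(-3, -6), h) = 3981 + 32 = 4013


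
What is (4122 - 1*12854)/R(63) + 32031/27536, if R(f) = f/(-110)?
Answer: 26450896673/1734768 ≈ 15248.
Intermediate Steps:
R(f) = -f/110 (R(f) = f*(-1/110) = -f/110)
(4122 - 1*12854)/R(63) + 32031/27536 = (4122 - 1*12854)/((-1/110*63)) + 32031/27536 = (4122 - 12854)/(-63/110) + 32031*(1/27536) = -8732*(-110/63) + 32031/27536 = 960520/63 + 32031/27536 = 26450896673/1734768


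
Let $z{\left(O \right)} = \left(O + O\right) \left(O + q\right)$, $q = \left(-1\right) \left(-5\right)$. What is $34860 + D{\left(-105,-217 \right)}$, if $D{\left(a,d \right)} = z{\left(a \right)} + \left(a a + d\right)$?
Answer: $66668$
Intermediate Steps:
$q = 5$
$z{\left(O \right)} = 2 O \left(5 + O\right)$ ($z{\left(O \right)} = \left(O + O\right) \left(O + 5\right) = 2 O \left(5 + O\right)$)
$D{\left(a,d \right)} = d + a^{2} + 2 a \left(5 + a\right)$ ($D{\left(a,d \right)} = 2 a \left(5 + a\right) + \left(a a + d\right) = 2 a \left(5 + a\right) + \left(a^{2} + d\right) = 2 a \left(5 + a\right) + \left(d + a^{2}\right) = d + a^{2} + 2 a \left(5 + a\right)$)
$34860 + D{\left(-105,-217 \right)} = 34860 + \left(-217 + 3 \left(-105\right)^{2} + 10 \left(-105\right)\right) = 34860 - -31808 = 34860 + 31808 = 66668$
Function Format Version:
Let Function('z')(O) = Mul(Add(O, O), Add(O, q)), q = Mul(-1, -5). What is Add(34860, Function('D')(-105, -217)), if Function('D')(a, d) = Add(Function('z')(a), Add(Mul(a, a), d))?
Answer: 66668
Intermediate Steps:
q = 5
Function('z')(O) = Mul(2, O, Add(5, O)) (Function('z')(O) = Mul(Add(O, O), Add(O, 5)) = Mul(Mul(2, O), Add(5, O)) = Mul(2, O, Add(5, O)))
Function('D')(a, d) = Add(d, Pow(a, 2), Mul(2, a, Add(5, a))) (Function('D')(a, d) = Add(Mul(2, a, Add(5, a)), Add(Mul(a, a), d)) = Add(Mul(2, a, Add(5, a)), Add(Pow(a, 2), d)) = Add(Mul(2, a, Add(5, a)), Add(d, Pow(a, 2))) = Add(d, Pow(a, 2), Mul(2, a, Add(5, a))))
Add(34860, Function('D')(-105, -217)) = Add(34860, Add(-217, Mul(3, Pow(-105, 2)), Mul(10, -105))) = Add(34860, Add(-217, Mul(3, 11025), -1050)) = Add(34860, Add(-217, 33075, -1050)) = Add(34860, 31808) = 66668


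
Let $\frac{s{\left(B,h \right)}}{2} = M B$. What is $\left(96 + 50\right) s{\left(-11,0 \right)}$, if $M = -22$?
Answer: $70664$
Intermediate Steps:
$s{\left(B,h \right)} = - 44 B$ ($s{\left(B,h \right)} = 2 \left(- 22 B\right) = - 44 B$)
$\left(96 + 50\right) s{\left(-11,0 \right)} = \left(96 + 50\right) \left(\left(-44\right) \left(-11\right)\right) = 146 \cdot 484 = 70664$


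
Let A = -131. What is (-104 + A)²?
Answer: 55225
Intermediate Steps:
(-104 + A)² = (-104 - 131)² = (-235)² = 55225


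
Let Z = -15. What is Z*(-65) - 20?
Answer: 955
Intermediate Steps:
Z*(-65) - 20 = -15*(-65) - 20 = 975 - 20 = 955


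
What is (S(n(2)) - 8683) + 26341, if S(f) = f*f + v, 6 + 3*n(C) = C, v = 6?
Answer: 158992/9 ≈ 17666.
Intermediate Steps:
n(C) = -2 + C/3
S(f) = 6 + f² (S(f) = f*f + 6 = f² + 6 = 6 + f²)
(S(n(2)) - 8683) + 26341 = ((6 + (-2 + (⅓)*2)²) - 8683) + 26341 = ((6 + (-2 + ⅔)²) - 8683) + 26341 = ((6 + (-4/3)²) - 8683) + 26341 = ((6 + 16/9) - 8683) + 26341 = (70/9 - 8683) + 26341 = -78077/9 + 26341 = 158992/9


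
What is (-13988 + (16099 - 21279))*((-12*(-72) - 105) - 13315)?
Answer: 240673408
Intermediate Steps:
(-13988 + (16099 - 21279))*((-12*(-72) - 105) - 13315) = (-13988 - 5180)*((864 - 105) - 13315) = -19168*(759 - 13315) = -19168*(-12556) = 240673408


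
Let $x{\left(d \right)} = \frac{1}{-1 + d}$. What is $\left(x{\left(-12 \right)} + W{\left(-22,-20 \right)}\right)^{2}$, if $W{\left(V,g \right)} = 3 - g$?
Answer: $\frac{88804}{169} \approx 525.47$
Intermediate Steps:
$\left(x{\left(-12 \right)} + W{\left(-22,-20 \right)}\right)^{2} = \left(\frac{1}{-1 - 12} + \left(3 - -20\right)\right)^{2} = \left(\frac{1}{-13} + \left(3 + 20\right)\right)^{2} = \left(- \frac{1}{13} + 23\right)^{2} = \left(\frac{298}{13}\right)^{2} = \frac{88804}{169}$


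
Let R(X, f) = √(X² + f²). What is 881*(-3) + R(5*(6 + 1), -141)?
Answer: -2643 + √21106 ≈ -2497.7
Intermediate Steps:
881*(-3) + R(5*(6 + 1), -141) = 881*(-3) + √((5*(6 + 1))² + (-141)²) = -2643 + √((5*7)² + 19881) = -2643 + √(35² + 19881) = -2643 + √(1225 + 19881) = -2643 + √21106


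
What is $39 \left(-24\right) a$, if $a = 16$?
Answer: $-14976$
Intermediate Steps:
$39 \left(-24\right) a = 39 \left(-24\right) 16 = \left(-936\right) 16 = -14976$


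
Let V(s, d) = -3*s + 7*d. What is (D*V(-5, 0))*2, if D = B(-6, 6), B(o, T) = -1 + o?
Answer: -210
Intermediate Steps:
D = -7 (D = -1 - 6 = -7)
(D*V(-5, 0))*2 = -7*(-3*(-5) + 7*0)*2 = -7*(15 + 0)*2 = -7*15*2 = -105*2 = -210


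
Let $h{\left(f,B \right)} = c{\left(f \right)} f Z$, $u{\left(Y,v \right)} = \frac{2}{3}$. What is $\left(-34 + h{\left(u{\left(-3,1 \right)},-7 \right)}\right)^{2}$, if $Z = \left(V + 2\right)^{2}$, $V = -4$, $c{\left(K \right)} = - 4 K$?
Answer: $\frac{136900}{81} \approx 1690.1$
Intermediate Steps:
$u{\left(Y,v \right)} = \frac{2}{3}$ ($u{\left(Y,v \right)} = 2 \cdot \frac{1}{3} = \frac{2}{3}$)
$Z = 4$ ($Z = \left(-4 + 2\right)^{2} = \left(-2\right)^{2} = 4$)
$h{\left(f,B \right)} = - 16 f^{2}$ ($h{\left(f,B \right)} = - 4 f f 4 = - 4 f^{2} \cdot 4 = - 16 f^{2}$)
$\left(-34 + h{\left(u{\left(-3,1 \right)},-7 \right)}\right)^{2} = \left(-34 - 16 \left(\frac{2}{3}\right)^{2}\right)^{2} = \left(-34 - \frac{64}{9}\right)^{2} = \left(- \frac{370}{9}\right)^{2} = \frac{136900}{81}$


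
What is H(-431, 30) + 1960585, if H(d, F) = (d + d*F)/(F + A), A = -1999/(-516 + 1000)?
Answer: 24542018061/12521 ≈ 1.9601e+6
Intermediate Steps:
A = -1999/484 ≈ -4.1302
H(d, F) = (d + F*d)/(-1999/484 + F) (H(d, F) = (d + d*F)/(F - 1999/484) = (d + F*d)/(-1999/484 + F))
H(-431, 30) + 1960585 = 484*(-431)*(1 + 30)/(-1999 + 484*30) + 1960585 = 484*(-431)*31/(-1999 + 14520) + 1960585 = 484*(-431)*31/12521 + 1960585 = 484*(-431)*(1/12521)*31 + 1960585 = -6466724/12521 + 1960585 = 24542018061/12521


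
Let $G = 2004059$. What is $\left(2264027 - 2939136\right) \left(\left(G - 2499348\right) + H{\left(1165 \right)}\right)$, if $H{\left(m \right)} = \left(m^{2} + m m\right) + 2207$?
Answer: $-1499665529112$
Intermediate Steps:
$H{\left(m \right)} = 2207 + 2 m^{2}$ ($H{\left(m \right)} = \left(m^{2} + m^{2}\right) + 2207 = 2 m^{2} + 2207 = 2207 + 2 m^{2}$)
$\left(2264027 - 2939136\right) \left(\left(G - 2499348\right) + H{\left(1165 \right)}\right) = \left(2264027 - 2939136\right) \left(\left(2004059 - 2499348\right) + \left(2207 + 2 \cdot 1165^{2}\right)\right) = - 675109 \left(-495289 + \left(2207 + 2 \cdot 1357225\right)\right) = - 675109 \left(-495289 + \left(2207 + 2714450\right)\right) = - 675109 \left(-495289 + 2716657\right) = \left(-675109\right) 2221368 = -1499665529112$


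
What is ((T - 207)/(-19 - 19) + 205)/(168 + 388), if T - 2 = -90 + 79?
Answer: 4003/10564 ≈ 0.37893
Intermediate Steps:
T = -9 (T = 2 + (-90 + 79) = 2 - 11 = -9)
((T - 207)/(-19 - 19) + 205)/(168 + 388) = ((-9 - 207)/(-19 - 19) + 205)/(168 + 388) = (-216/(-38) + 205)/556 = (-216*(-1/38) + 205)*(1/556) = (108/19 + 205)*(1/556) = (4003/19)*(1/556) = 4003/10564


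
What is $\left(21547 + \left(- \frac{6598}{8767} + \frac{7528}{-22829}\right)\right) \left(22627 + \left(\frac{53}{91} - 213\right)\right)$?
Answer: $\frac{8795791680072918981}{18212907713} \approx 4.8294 \cdot 10^{8}$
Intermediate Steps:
$\left(21547 + \left(- \frac{6598}{8767} + \frac{7528}{-22829}\right)\right) \left(22627 + \left(\frac{53}{91} - 213\right)\right) = \left(21547 + \left(\left(-6598\right) \frac{1}{8767} + 7528 \left(- \frac{1}{22829}\right)\right)\right) \left(22627 + \left(53 \cdot \frac{1}{91} - 213\right)\right) = \left(21547 - \frac{216623718}{200141843}\right) \left(22627 + \left(\frac{53}{91} - 213\right)\right) = \left(21547 - \frac{216623718}{200141843}\right) \left(22627 - \frac{19330}{91}\right) = \frac{4312239667403}{200141843} \cdot \frac{2039727}{91} = \frac{8795791680072918981}{18212907713}$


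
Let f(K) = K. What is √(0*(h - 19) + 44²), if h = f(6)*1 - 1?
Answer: 44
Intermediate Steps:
h = 5 (h = 6*1 - 1 = 6 - 1 = 5)
√(0*(h - 19) + 44²) = √(0*(5 - 19) + 44²) = √(0*(-14) + 1936) = √(0 + 1936) = √1936 = 44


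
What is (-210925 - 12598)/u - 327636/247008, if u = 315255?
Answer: -13208404697/6489208920 ≈ -2.0354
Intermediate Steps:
(-210925 - 12598)/u - 327636/247008 = (-210925 - 12598)/315255 - 327636/247008 = -223523*1/315255 - 327636*1/247008 = -223523/315255 - 27303/20584 = -13208404697/6489208920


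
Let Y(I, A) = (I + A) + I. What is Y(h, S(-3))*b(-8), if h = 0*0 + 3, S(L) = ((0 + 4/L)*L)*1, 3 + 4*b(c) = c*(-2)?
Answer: 65/2 ≈ 32.500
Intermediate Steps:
b(c) = -¾ - c/2 (b(c) = -¾ + (c*(-2))/4 = -¾ + (-2*c)/4 = -¾ - c/2)
S(L) = 4 (S(L) = ((4/L)*L)*1 = 4*1 = 4)
h = 3 (h = 0 + 3 = 3)
Y(I, A) = A + 2*I (Y(I, A) = (A + I) + I = A + 2*I)
Y(h, S(-3))*b(-8) = (4 + 2*3)*(-¾ - ½*(-8)) = (4 + 6)*(-¾ + 4) = 10*(13/4) = 65/2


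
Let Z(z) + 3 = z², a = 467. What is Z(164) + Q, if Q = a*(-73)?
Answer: -7198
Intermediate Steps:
Q = -34091 (Q = 467*(-73) = -34091)
Z(z) = -3 + z²
Z(164) + Q = (-3 + 164²) - 34091 = (-3 + 26896) - 34091 = 26893 - 34091 = -7198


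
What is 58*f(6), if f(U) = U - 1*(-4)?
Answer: 580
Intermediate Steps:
f(U) = 4 + U (f(U) = U + 4 = 4 + U)
58*f(6) = 58*(4 + 6) = 58*10 = 580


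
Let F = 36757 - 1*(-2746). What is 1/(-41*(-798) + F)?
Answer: 1/72221 ≈ 1.3846e-5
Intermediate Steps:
F = 39503 (F = 36757 + 2746 = 39503)
1/(-41*(-798) + F) = 1/(-41*(-798) + 39503) = 1/(32718 + 39503) = 1/72221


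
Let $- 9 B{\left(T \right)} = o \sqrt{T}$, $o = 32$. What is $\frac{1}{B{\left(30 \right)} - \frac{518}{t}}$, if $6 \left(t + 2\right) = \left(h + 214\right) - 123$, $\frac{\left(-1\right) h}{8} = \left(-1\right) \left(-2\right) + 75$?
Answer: $- \frac{1251747}{74780212} - \frac{192246 \sqrt{30}}{18695053} \approx -0.073063$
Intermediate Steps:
$h = -616$ ($h = - 8 \left(\left(-1\right) \left(-2\right) + 75\right) = - 8 \left(2 + 75\right) = \left(-8\right) 77 = -616$)
$t = - \frac{179}{2}$ ($t = -2 + \frac{\left(-616 + 214\right) - 123}{6} = -2 + \frac{-402 - 123}{6} = -2 + \frac{1}{6} \left(-525\right) = -2 - \frac{175}{2} = - \frac{179}{2} \approx -89.5$)
$B{\left(T \right)} = - \frac{32 \sqrt{T}}{9}$
$\frac{1}{B{\left(30 \right)} - \frac{518}{t}} = \frac{1}{- \frac{32 \sqrt{30}}{9} - \frac{518}{- \frac{179}{2}}} = \frac{1}{- \frac{32 \sqrt{30}}{9} - - \frac{1036}{179}} = \frac{1}{- \frac{32 \sqrt{30}}{9} + \frac{1036}{179}} = \frac{1}{\frac{1036}{179} - \frac{32 \sqrt{30}}{9}}$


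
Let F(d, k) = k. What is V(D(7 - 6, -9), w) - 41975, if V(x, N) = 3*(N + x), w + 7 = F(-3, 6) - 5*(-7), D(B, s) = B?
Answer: -41870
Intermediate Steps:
w = 34 (w = -7 + (6 - 5*(-7)) = -7 + (6 + 35) = -7 + 41 = 34)
V(x, N) = 3*N + 3*x
V(D(7 - 6, -9), w) - 41975 = (3*34 + 3*(7 - 6)) - 41975 = (102 + 3*1) - 41975 = (102 + 3) - 41975 = 105 - 41975 = -41870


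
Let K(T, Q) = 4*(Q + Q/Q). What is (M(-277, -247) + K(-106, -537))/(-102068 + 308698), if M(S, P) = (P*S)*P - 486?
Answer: -16902123/206630 ≈ -81.799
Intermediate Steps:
M(S, P) = -486 + S*P² (M(S, P) = S*P² - 486 = -486 + S*P²)
K(T, Q) = 4 + 4*Q (K(T, Q) = 4*(Q + 1) = 4*(1 + Q) = 4 + 4*Q)
(M(-277, -247) + K(-106, -537))/(-102068 + 308698) = ((-486 - 277*(-247)²) + (4 + 4*(-537)))/(-102068 + 308698) = ((-486 - 277*61009) + (4 - 2148))/206630 = ((-486 - 16899493) - 2144)*(1/206630) = (-16899979 - 2144)*(1/206630) = -16902123*1/206630 = -16902123/206630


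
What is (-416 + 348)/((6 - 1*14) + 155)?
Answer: -68/147 ≈ -0.46258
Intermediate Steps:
(-416 + 348)/((6 - 1*14) + 155) = -68/((6 - 14) + 155) = -68/(-8 + 155) = -68/147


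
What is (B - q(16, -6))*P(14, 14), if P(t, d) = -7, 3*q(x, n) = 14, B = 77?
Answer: -1519/3 ≈ -506.33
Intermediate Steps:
q(x, n) = 14/3 (q(x, n) = (1/3)*14 = 14/3)
(B - q(16, -6))*P(14, 14) = (77 - 1*14/3)*(-7) = (77 - 14/3)*(-7) = (217/3)*(-7) = -1519/3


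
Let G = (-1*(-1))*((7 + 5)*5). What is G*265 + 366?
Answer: 16266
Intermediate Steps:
G = 60 (G = 1*(12*5) = 1*60 = 60)
G*265 + 366 = 60*265 + 366 = 15900 + 366 = 16266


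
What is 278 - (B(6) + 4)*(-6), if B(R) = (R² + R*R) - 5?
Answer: 704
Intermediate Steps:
B(R) = -5 + 2*R² (B(R) = (R² + R²) - 5 = 2*R² - 5 = -5 + 2*R²)
278 - (B(6) + 4)*(-6) = 278 - ((-5 + 2*6²) + 4)*(-6) = 278 - ((-5 + 2*36) + 4)*(-6) = 278 - ((-5 + 72) + 4)*(-6) = 278 - (67 + 4)*(-6) = 278 - 71*(-6) = 278 - 1*(-426) = 278 + 426 = 704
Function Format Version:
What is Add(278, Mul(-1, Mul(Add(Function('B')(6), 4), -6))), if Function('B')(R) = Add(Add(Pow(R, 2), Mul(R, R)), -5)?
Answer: 704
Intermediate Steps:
Function('B')(R) = Add(-5, Mul(2, Pow(R, 2))) (Function('B')(R) = Add(Add(Pow(R, 2), Pow(R, 2)), -5) = Add(Mul(2, Pow(R, 2)), -5) = Add(-5, Mul(2, Pow(R, 2))))
Add(278, Mul(-1, Mul(Add(Function('B')(6), 4), -6))) = Add(278, Mul(-1, Mul(Add(Add(-5, Mul(2, Pow(6, 2))), 4), -6))) = Add(278, Mul(-1, Mul(Add(Add(-5, Mul(2, 36)), 4), -6))) = Add(278, Mul(-1, Mul(Add(Add(-5, 72), 4), -6))) = Add(278, Mul(-1, Mul(Add(67, 4), -6))) = Add(278, Mul(-1, Mul(71, -6))) = Add(278, Mul(-1, -426)) = Add(278, 426) = 704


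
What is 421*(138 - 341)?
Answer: -85463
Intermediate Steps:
421*(138 - 341) = 421*(-203) = -85463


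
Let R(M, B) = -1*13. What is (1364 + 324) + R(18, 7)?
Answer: 1675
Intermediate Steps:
R(M, B) = -13
(1364 + 324) + R(18, 7) = (1364 + 324) - 13 = 1688 - 13 = 1675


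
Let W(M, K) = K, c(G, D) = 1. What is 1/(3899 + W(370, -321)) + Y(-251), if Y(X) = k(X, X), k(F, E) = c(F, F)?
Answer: 3579/3578 ≈ 1.0003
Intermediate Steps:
k(F, E) = 1
Y(X) = 1
1/(3899 + W(370, -321)) + Y(-251) = 1/(3899 - 321) + 1 = 1/3578 + 1 = 3579/3578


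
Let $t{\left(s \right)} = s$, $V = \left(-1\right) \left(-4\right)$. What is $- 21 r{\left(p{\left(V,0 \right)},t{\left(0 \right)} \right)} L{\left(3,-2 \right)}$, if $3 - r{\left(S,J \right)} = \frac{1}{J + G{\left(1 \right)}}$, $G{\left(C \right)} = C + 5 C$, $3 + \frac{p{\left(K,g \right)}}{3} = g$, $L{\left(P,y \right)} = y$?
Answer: $119$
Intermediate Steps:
$V = 4$
$p{\left(K,g \right)} = -9 + 3 g$
$G{\left(C \right)} = 6 C$
$r{\left(S,J \right)} = 3 - \frac{1}{6 + J}$ ($r{\left(S,J \right)} = 3 - \frac{1}{J + 6 \cdot 1} = 3 - \frac{1}{J + 6} = 3 - \frac{1}{6 + J}$)
$- 21 r{\left(p{\left(V,0 \right)},t{\left(0 \right)} \right)} L{\left(3,-2 \right)} = - 21 \frac{17 + 3 \cdot 0}{6 + 0} \left(-2\right) = - 21 \frac{17 + 0}{6} \left(-2\right) = - 21 \cdot \frac{1}{6} \cdot 17 \left(-2\right) = \left(-21\right) \frac{17}{6} \left(-2\right) = \left(- \frac{119}{2}\right) \left(-2\right) = 119$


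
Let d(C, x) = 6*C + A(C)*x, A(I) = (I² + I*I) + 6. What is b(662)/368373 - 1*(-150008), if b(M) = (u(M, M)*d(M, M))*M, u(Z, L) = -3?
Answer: -365701233672/122791 ≈ -2.9782e+6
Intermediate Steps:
A(I) = 6 + 2*I² (A(I) = (I² + I²) + 6 = 2*I² + 6 = 6 + 2*I²)
d(C, x) = 6*C + x*(6 + 2*C²) (d(C, x) = 6*C + (6 + 2*C²)*x = 6*C + x*(6 + 2*C²))
b(M) = M*(-18*M - 6*M*(3 + M²)) (b(M) = (-3*(6*M + 2*M*(3 + M²)))*M = (-18*M - 6*M*(3 + M²))*M = M*(-18*M - 6*M*(3 + M²)))
b(662)/368373 - 1*(-150008) = -6*662²*(6 + 662²)/368373 - 1*(-150008) = -6*438244*(6 + 438244)*(1/368373) + 150008 = -6*438244*438250*(1/368373) + 150008 = -1152362598000*1/368373 + 150008 = -384120866000/122791 + 150008 = -365701233672/122791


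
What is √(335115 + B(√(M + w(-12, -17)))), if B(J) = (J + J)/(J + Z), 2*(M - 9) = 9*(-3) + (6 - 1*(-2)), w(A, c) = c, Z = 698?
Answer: √((467820540 + 335117*I*√70)/(1396 + I*√70)) ≈ 578.89 + 0.e-5*I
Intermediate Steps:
M = -½ (M = 9 + (9*(-3) + (6 - 1*(-2)))/2 = 9 + (-27 + (6 + 2))/2 = 9 + (-27 + 8)/2 = 9 + (½)*(-19) = 9 - 19/2 = -½ ≈ -0.50000)
B(J) = 2*J/(698 + J) (B(J) = (J + J)/(J + 698) = (2*J)/(698 + J) = 2*J/(698 + J))
√(335115 + B(√(M + w(-12, -17)))) = √(335115 + 2*√(-½ - 17)/(698 + √(-½ - 17))) = √(335115 + 2*√(-35/2)/(698 + √(-35/2))) = √(335115 + 2*(I*√70/2)/(698 + I*√70/2)) = √(335115 + I*√70/(698 + I*√70/2))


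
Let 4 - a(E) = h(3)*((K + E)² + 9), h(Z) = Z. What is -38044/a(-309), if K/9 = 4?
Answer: 19022/111805 ≈ 0.17014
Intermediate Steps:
K = 36 (K = 9*4 = 36)
a(E) = -23 - 3*(36 + E)² (a(E) = 4 - 3*((36 + E)² + 9) = 4 - 3*(9 + (36 + E)²) = 4 - (27 + 3*(36 + E)²) = 4 + (-27 - 3*(36 + E)²) = -23 - 3*(36 + E)²)
-38044/a(-309) = -38044/(-23 - 3*(36 - 309)²) = -38044/(-23 - 3*(-273)²) = -38044/(-23 - 3*74529) = -38044/(-23 - 223587) = -38044/(-223610) = -38044*(-1/223610) = 19022/111805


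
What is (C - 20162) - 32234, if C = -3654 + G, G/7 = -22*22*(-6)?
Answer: -35722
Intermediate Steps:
G = 20328 (G = 7*(-22*22*(-6)) = 7*(-484*(-6)) = 7*2904 = 20328)
C = 16674 (C = -3654 + 20328 = 16674)
(C - 20162) - 32234 = (16674 - 20162) - 32234 = -3488 - 32234 = -35722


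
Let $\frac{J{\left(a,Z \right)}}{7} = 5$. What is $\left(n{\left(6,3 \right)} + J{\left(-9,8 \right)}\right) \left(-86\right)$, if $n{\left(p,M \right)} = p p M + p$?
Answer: $-12814$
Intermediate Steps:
$n{\left(p,M \right)} = p + M p^{2}$ ($n{\left(p,M \right)} = p^{2} M + p = M p^{2} + p = p + M p^{2}$)
$J{\left(a,Z \right)} = 35$ ($J{\left(a,Z \right)} = 7 \cdot 5 = 35$)
$\left(n{\left(6,3 \right)} + J{\left(-9,8 \right)}\right) \left(-86\right) = \left(6 \left(1 + 3 \cdot 6\right) + 35\right) \left(-86\right) = \left(6 \left(1 + 18\right) + 35\right) \left(-86\right) = \left(6 \cdot 19 + 35\right) \left(-86\right) = \left(114 + 35\right) \left(-86\right) = 149 \left(-86\right) = -12814$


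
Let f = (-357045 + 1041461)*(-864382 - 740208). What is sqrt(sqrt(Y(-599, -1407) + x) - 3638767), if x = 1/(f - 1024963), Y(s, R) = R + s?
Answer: sqrt(-4388575034512708630997739497703 + 1098208094403*I*sqrt(2419358403336211829420470857))/1098208094403 ≈ 0.01174 + 1907.6*I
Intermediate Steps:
f = -1098207069440 (f = 684416*(-1604590) = -1098207069440)
x = -1/1098208094403 (x = 1/(-1098207069440 - 1024963) = 1/(-1098208094403) = -1/1098208094403 ≈ -9.1057e-13)
sqrt(sqrt(Y(-599, -1407) + x) - 3638767) = sqrt(sqrt((-1407 - 599) - 1/1098208094403) - 3638767) = sqrt(sqrt(-2006 - 1/1098208094403) - 3638767) = sqrt(sqrt(-2203005437372419/1098208094403) - 3638767) = sqrt(I*sqrt(2419358403336211829420470857)/1098208094403 - 3638767) = sqrt(-3638767 + I*sqrt(2419358403336211829420470857)/1098208094403)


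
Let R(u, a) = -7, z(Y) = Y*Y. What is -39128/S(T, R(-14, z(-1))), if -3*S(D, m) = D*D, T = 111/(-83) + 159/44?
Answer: 521854205312/23035323 ≈ 22655.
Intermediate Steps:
T = 8313/3652 (T = 111*(-1/83) + 159*(1/44) = -111/83 + 159/44 = 8313/3652 ≈ 2.2763)
z(Y) = Y²
S(D, m) = -D²/3 (S(D, m) = -D*D/3 = -D²/3)
-39128/S(T, R(-14, z(-1))) = -39128/((-(8313/3652)²/3)) = -39128/((-⅓*69105969/13337104)) = -39128/(-23035323/13337104) = -39128*(-13337104/23035323) = 521854205312/23035323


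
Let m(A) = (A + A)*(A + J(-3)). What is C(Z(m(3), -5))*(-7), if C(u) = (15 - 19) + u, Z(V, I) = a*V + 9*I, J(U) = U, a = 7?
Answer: 343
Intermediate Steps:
m(A) = 2*A*(-3 + A) (m(A) = (A + A)*(A - 3) = (2*A)*(-3 + A) = 2*A*(-3 + A))
Z(V, I) = 7*V + 9*I
C(u) = -4 + u
C(Z(m(3), -5))*(-7) = (-4 + (7*(2*3*(-3 + 3)) + 9*(-5)))*(-7) = (-4 + (7*(2*3*0) - 45))*(-7) = (-4 + (7*0 - 45))*(-7) = (-4 + (0 - 45))*(-7) = (-4 - 45)*(-7) = -49*(-7) = 343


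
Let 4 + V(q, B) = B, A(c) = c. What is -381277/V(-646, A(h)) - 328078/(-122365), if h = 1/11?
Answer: 513218668509/5261695 ≈ 97539.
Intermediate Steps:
h = 1/11 ≈ 0.090909
V(q, B) = -4 + B
-381277/V(-646, A(h)) - 328078/(-122365) = -381277/(-4 + 1/11) - 328078/(-122365) = -381277/(-43/11) - 328078*(-1/122365) = -381277*(-11/43) + 328078/122365 = 4194047/43 + 328078/122365 = 513218668509/5261695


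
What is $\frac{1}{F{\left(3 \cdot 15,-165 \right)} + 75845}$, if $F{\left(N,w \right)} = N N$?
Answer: $\frac{1}{77870} \approx 1.2842 \cdot 10^{-5}$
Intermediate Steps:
$F{\left(N,w \right)} = N^{2}$
$\frac{1}{F{\left(3 \cdot 15,-165 \right)} + 75845} = \frac{1}{\left(3 \cdot 15\right)^{2} + 75845} = \frac{1}{45^{2} + 75845} = \frac{1}{2025 + 75845} = \frac{1}{77870}$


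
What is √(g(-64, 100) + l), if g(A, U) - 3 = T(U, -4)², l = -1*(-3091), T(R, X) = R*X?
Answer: √163094 ≈ 403.85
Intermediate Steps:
l = 3091
g(A, U) = 3 + 16*U² (g(A, U) = 3 + (U*(-4))² = 3 + (-4*U)² = 3 + 16*U²)
√(g(-64, 100) + l) = √((3 + 16*100²) + 3091) = √((3 + 16*10000) + 3091) = √((3 + 160000) + 3091) = √(160003 + 3091) = √163094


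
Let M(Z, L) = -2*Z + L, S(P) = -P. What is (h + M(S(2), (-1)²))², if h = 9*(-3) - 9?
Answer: 961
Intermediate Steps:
h = -36 (h = -27 - 9 = -36)
M(Z, L) = L - 2*Z
(h + M(S(2), (-1)²))² = (-36 + ((-1)² - (-2)*2))² = (-36 + (1 - 2*(-2)))² = (-36 + (1 + 4))² = (-36 + 5)² = (-31)² = 961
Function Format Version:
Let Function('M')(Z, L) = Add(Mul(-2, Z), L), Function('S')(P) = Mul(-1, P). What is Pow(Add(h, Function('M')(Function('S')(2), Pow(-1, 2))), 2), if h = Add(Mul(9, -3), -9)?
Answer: 961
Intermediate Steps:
h = -36 (h = Add(-27, -9) = -36)
Function('M')(Z, L) = Add(L, Mul(-2, Z))
Pow(Add(h, Function('M')(Function('S')(2), Pow(-1, 2))), 2) = Pow(Add(-36, Add(Pow(-1, 2), Mul(-2, Mul(-1, 2)))), 2) = Pow(Add(-36, Add(1, Mul(-2, -2))), 2) = Pow(Add(-36, Add(1, 4)), 2) = Pow(Add(-36, 5), 2) = Pow(-31, 2) = 961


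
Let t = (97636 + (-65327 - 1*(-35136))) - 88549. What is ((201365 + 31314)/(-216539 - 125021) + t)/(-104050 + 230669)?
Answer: -7208514919/43247985640 ≈ -0.16668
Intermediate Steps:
t = -21104 (t = (97636 + (-65327 + 35136)) - 88549 = (97636 - 30191) - 88549 = 67445 - 88549 = -21104)
((201365 + 31314)/(-216539 - 125021) + t)/(-104050 + 230669) = ((201365 + 31314)/(-216539 - 125021) - 21104)/(-104050 + 230669) = (232679/(-341560) - 21104)/126619 = (232679*(-1/341560) - 21104)*(1/126619) = (-232679/341560 - 21104)*(1/126619) = -7208514919/341560*1/126619 = -7208514919/43247985640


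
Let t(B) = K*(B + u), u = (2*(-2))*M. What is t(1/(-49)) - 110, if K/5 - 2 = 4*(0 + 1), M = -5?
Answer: 23980/49 ≈ 489.39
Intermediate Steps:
u = 20 (u = (2*(-2))*(-5) = -4*(-5) = 20)
K = 30 (K = 10 + 5*(4*(0 + 1)) = 10 + 5*(4*1) = 10 + 5*4 = 10 + 20 = 30)
t(B) = 600 + 30*B (t(B) = 30*(B + 20) = 30*(20 + B) = 600 + 30*B)
t(1/(-49)) - 110 = (600 + 30/(-49)) - 110 = (600 + 30*(-1/49)) - 1*110 = (600 - 30/49) - 110 = 29370/49 - 110 = 23980/49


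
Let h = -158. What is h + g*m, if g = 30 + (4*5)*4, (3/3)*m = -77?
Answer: -8628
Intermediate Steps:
m = -77
g = 110 (g = 30 + 20*4 = 30 + 80 = 110)
h + g*m = -158 + 110*(-77) = -158 - 8470 = -8628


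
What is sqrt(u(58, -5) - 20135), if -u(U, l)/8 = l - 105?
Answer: I*sqrt(19255) ≈ 138.76*I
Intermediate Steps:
u(U, l) = 840 - 8*l (u(U, l) = -8*(l - 105) = -8*(-105 + l) = 840 - 8*l)
sqrt(u(58, -5) - 20135) = sqrt((840 - 8*(-5)) - 20135) = sqrt((840 + 40) - 20135) = sqrt(880 - 20135) = sqrt(-19255) = I*sqrt(19255)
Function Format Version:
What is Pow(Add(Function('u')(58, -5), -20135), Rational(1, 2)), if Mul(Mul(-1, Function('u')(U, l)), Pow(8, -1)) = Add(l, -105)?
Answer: Mul(I, Pow(19255, Rational(1, 2))) ≈ Mul(138.76, I)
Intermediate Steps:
Function('u')(U, l) = Add(840, Mul(-8, l)) (Function('u')(U, l) = Mul(-8, Add(l, -105)) = Mul(-8, Add(-105, l)) = Add(840, Mul(-8, l)))
Pow(Add(Function('u')(58, -5), -20135), Rational(1, 2)) = Pow(Add(Add(840, Mul(-8, -5)), -20135), Rational(1, 2)) = Pow(Add(Add(840, 40), -20135), Rational(1, 2)) = Pow(Add(880, -20135), Rational(1, 2)) = Pow(-19255, Rational(1, 2)) = Mul(I, Pow(19255, Rational(1, 2)))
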